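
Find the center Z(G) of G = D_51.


Z(G) = {g ∈ G | gx = xg for all x ∈ G}
For odd n, Z(D_n) = {e}: no nontrivial rotation commutes with all reflections

Z(D_51) = {e}


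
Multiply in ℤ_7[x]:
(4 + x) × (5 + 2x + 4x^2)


Expand and collect like terms; reduce coefficients mod 7:
x^0: 4·5 = 20 ≡ 6 (mod 7)
x^1: 4·2 + 1·5 = 13 ≡ 6 (mod 7)
x^2: 4·4 + 1·2 = 18 ≡ 4 (mod 7)
x^3: 1·4 = 4 ≡ 4 (mod 7)
Result: 6 + 6x + 4x^2 + 4x^3

f · g = 6 + 6x + 4x^2 + 4x^3


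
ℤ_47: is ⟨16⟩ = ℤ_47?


g generates ℤ_n iff gcd(g, n) = 1
gcd(16, 47) = 1
Since gcd = 1, 16 is a generator.

Yes, 16 generates ℤ_47


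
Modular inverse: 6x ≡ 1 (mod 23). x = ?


Use the extended Euclidean algorithm to write 1 = 6·s + 23·t; then s mod 23 is the inverse.
Euclidean algorithm:
  6 = 0·23 + 6
  23 = 3·6 + 5
  6 = 1·5 + 1
  5 = 5·1 + 0
gcd(6,23) = 1
Back-substitution gives: 6·(4) + 23·(-1) = 1
So 6⁻¹ ≡ 4 ≡ 4 (mod 23)
Check: 6 × 4 = 24 ≡ 1 (mod 23) ✓

6⁻¹ ≡ 4 (mod 23)


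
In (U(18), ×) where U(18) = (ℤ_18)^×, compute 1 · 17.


Operation: multiplication mod 18
1 · 17 = (a × b) mod 18 with a = 1, b = 17

1 · 17 = 17


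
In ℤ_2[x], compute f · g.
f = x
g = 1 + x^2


Expand and collect like terms; reduce coefficients mod 2:
x^0: 0·1 = 0 ≡ 0 (mod 2)
x^1: 0·0 + 1·1 = 1 ≡ 1 (mod 2)
x^2: 0·1 + 1·0 = 0 ≡ 0 (mod 2)
x^3: 1·1 = 1 ≡ 1 (mod 2)
Result: x + x^3

f · g = x + x^3


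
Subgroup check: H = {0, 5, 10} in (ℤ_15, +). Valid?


Subgroup test for H = {0, 5, 10} in (ℤ_15, +):
(1) 0 ∈ H? Yes
(2) Closure: for all a,b ∈ H, (a+b) mod 15 ∈ H? Yes
(3) Inverses: for all a ∈ H, -a mod 15 ∈ H? Yes

Yes, H is a subgroup of ℤ_15


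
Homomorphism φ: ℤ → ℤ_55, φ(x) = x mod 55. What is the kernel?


Kernel = preimage of identity
ker(φ) = {x ∈ ℤ : x ≡ 0 (mod 55)} = 55ℤ = {0, ±55, ±110, ...}

ker(φ) = 55ℤ


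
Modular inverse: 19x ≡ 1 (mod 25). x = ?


Use the extended Euclidean algorithm to write 1 = 19·s + 25·t; then s mod 25 is the inverse.
Euclidean algorithm:
  19 = 0·25 + 19
  25 = 1·19 + 6
  19 = 3·6 + 1
  6 = 6·1 + 0
gcd(19,25) = 1
Back-substitution gives: 19·(4) + 25·(-3) = 1
So 19⁻¹ ≡ 4 ≡ 4 (mod 25)
Check: 19 × 4 = 76 ≡ 1 (mod 25) ✓

19⁻¹ ≡ 4 (mod 25)


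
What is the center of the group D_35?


Z(G) = {g ∈ G | gx = xg for all x ∈ G}
For odd n, Z(D_n) = {e}: no nontrivial rotation commutes with all reflections

Z(D_35) = {e}


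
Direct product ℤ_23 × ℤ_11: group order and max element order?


|ℤ_23 × ℤ_11| = 23 × 11 = 253
Max element order = lcm(23,11) = 253
Cyclic? Yes (gcd=1)

|ℤ_23×ℤ_11| = 253, max element order = 253


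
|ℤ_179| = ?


ℤ_n has n elements.

|ℤ_179| = 179


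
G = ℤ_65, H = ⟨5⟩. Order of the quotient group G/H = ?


|⟨5⟩| = n / gcd(5, 65) = 65 / 5 = 13
H is normal (ℤ_65 is abelian).
|G/H| = |G| / |H| = 65 / 13 = 5

|G/H| = 5


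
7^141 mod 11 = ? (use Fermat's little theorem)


Fermat's little theorem: if p is prime and gcd(a,p)=1, then a^(p-1) ≡ 1 (mod p)
p = 11 is prime, gcd(7,11) = 1
Reduce exponent: 141 mod 10 = 1
So 7^141 ≡ 7^1 (mod 11)
7^1 mod 11 = 7

7^141 ≡ 7 (mod 11)


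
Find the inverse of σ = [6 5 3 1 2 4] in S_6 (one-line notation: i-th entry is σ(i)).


To find σ⁻¹, swap domain and range:
σ(1) = 6 → σ⁻¹(6) = 1
σ(2) = 5 → σ⁻¹(5) = 2
σ(3) = 3 → σ⁻¹(3) = 3
σ(4) = 1 → σ⁻¹(1) = 4
σ(5) = 2 → σ⁻¹(2) = 5
σ(6) = 4 → σ⁻¹(4) = 6

σ⁻¹ = [4 5 3 6 2 1]


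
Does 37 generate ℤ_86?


g generates ℤ_n iff gcd(g, n) = 1
gcd(37, 86) = 1
Since gcd = 1, 37 is a generator.

Yes, 37 generates ℤ_86


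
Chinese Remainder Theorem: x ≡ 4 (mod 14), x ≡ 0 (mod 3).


m₁ = 14, m₂ = 3, gcd = 1, so CRT applies. M = m₁·m₂ = 42
Let M₁ = M/m₁ = 3, M₂ = M/m₂ = 14
Find y₁ ≡ M₁⁻¹ (mod m₁): 3⁻¹ ≡ 5 (mod 14)
Find y₂ ≡ M₂⁻¹ (mod m₂): 14⁻¹ ≡ 2 (mod 3)
x = a₁·M₁·y₁ + a₂·M₂·y₂ = 4·3·5 + 0·14·2 = 60
Reduce mod 42: x ≡ 18
Check: 18 mod 14 = 4 ✓, 18 mod 3 = 0 ✓

x ≡ 18 (mod 42)


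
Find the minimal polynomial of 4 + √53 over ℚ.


Let α = 4 + √53. Then α - 4 = √53, so (α - 4)² = 53, giving α² - 8α - 37 = 0. Degree 2 and α ∉ ℚ, so this is the minimal polynomial.

Minimal polynomial: x² - 8x - 37


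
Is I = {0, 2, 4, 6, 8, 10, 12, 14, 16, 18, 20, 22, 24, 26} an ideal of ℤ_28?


Check ideal conditions for I = {0, 2, 4, 6, 8, 10, 12, 14, 16, 18, 20, 22, 24, 26} in ℤ_28:
(1) I is an additive subgroup? Yes
(2) For r ∈ ℤ_28 and a ∈ I: r·a ∈ I? Yes

Yes, I is an ideal of ℤ_28


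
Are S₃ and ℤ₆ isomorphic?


Comparing S₃ and ℤ₆:
S₃ is non-abelian, ℤ₆ is abelian

No, S₃ ≇ ℤ₆


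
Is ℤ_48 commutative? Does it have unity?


ℤ_48 is a commutative ring with unity 1; 48 = 2×24 is composite, so 2·24 ≡ 0 gives zero divisors (not an integral domain)
Commutative: Yes
Integral domain: No
Has unity: Yes

ℤ_48: Commutative=Yes, Unity=Yes


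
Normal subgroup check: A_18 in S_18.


H = A_18 in S_18
A_18 has index 2 in S_18, and every subgroup of index 2 is normal

Yes, normal subgroup


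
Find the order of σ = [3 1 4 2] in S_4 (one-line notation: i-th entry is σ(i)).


Cycle decomposition: (1 3 4 2)
Cycle lengths: 4
Order = lcm(4) = 4

ord(σ) = 4


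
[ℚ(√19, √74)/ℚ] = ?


[ℚ(√19,√74):ℚ] = [ℚ(√19,√74):ℚ(√19)]·[ℚ(√19):ℚ] = 2·2 = 4

[ℚ(√19, √74)/ℚ] = 4


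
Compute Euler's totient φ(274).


Factor n: 274 = 2 × 137
φ(n) = n · ∏(1 - 1/p) over distinct primes p | n
φ(274) = 274 · (1 - 1/2) · (1 - 1/137) = 136

φ(274) = 136


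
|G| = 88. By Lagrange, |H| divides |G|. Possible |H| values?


Lagrange's theorem: |H| divides |G|
|G| = 88
Divisors of 88: 1, 2, 4, 8, 11, 22, 44, 88

Possible subgroup orders: {1, 2, 4, 8, 11, 22, 44, 88}


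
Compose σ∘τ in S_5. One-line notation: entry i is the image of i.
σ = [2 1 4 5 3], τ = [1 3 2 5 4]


σ∘τ: apply τ first, then σ
1 →τ 1 →σ 2
2 →τ 3 →σ 4
3 →τ 2 →σ 1
4 →τ 5 →σ 3
5 →τ 4 →σ 5

σ∘τ = [2 4 1 3 5]


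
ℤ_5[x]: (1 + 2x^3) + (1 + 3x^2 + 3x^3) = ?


Add coefficients mod 5:
x^0: 1 + 1 = 2 (mod 5)
x^1: 0 + 0 = 0 (mod 5)
x^2: 0 + 3 = 3 (mod 5)
x^3: 2 + 3 = 0 (mod 5)
Result: 2 + 3x^2

f + g = 2 + 3x^2


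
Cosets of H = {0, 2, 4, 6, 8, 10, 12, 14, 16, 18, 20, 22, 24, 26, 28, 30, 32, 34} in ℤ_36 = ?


H = {0, 2, 4, 6, 8, 10, 12, 14, 16, 18, 20, 22, 24, 26, 28, 30, 32, 34}, |H| = 18
Number of cosets = |G|/|H| = 36/18 = 2
0 + H = {0, 2, 4, 6, 8, 10, 12, 14, 16, 18, 20, 22, 24, 26, 28, 30, 32, 34}
1 + H = {1, 3, 5, 7, 9, 11, 13, 15, 17, 19, 21, 23, 25, 27, 29, 31, 33, 35}

Cosets: 0+H={0,2,4,6,8,10,12,14,16,18,20,22,24,26,28,30,32,34}; 1+H={1,3,5,7,9,11,13,15,17,19,21,23,25,27,29,31,33,35}


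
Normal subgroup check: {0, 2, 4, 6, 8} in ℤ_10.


H = {0, 2, 4, 6, 8} in ℤ_10
ℤ_10 is abelian; every subgroup of an abelian group is normal

Yes, normal subgroup


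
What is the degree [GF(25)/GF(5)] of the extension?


GF(25) = GF(5^2), so the extension degree is 2

[GF(25)/GF(5)] = 2


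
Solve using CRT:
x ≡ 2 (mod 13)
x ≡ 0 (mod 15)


m₁ = 13, m₂ = 15, gcd = 1, so CRT applies. M = m₁·m₂ = 195
Let M₁ = M/m₁ = 15, M₂ = M/m₂ = 13
Find y₁ ≡ M₁⁻¹ (mod m₁): 15⁻¹ ≡ 7 (mod 13)
Find y₂ ≡ M₂⁻¹ (mod m₂): 13⁻¹ ≡ 7 (mod 15)
x = a₁·M₁·y₁ + a₂·M₂·y₂ = 2·15·7 + 0·13·7 = 210
Reduce mod 195: x ≡ 15
Check: 15 mod 13 = 2 ✓, 15 mod 15 = 0 ✓

x ≡ 15 (mod 195)


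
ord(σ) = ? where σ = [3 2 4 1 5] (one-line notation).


Cycle decomposition: (1 3 4)
Cycle lengths: 3
Order = lcm(3) = 3

ord(σ) = 3


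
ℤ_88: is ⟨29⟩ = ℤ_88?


g generates ℤ_n iff gcd(g, n) = 1
gcd(29, 88) = 1
Since gcd = 1, 29 is a generator.

Yes, 29 generates ℤ_88


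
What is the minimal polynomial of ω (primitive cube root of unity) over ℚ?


ω satisfies x² + x + 1 = 0 (the cyclotomic polynomial Φ₃)

Minimal polynomial: x² + x + 1


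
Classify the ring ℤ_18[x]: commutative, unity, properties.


ℤ_18 has zero divisors (2·9 ≡ 0), and these lift to constant zero divisors in ℤ_18[x]; so not an integral domain
Commutative: Yes
Integral domain: No
Has unity: Yes

ℤ_18[x]: Commutative=Yes, Unity=Yes


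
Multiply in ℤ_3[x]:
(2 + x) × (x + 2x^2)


Expand and collect like terms; reduce coefficients mod 3:
x^0: 2·0 = 0 ≡ 0 (mod 3)
x^1: 2·1 + 1·0 = 2 ≡ 2 (mod 3)
x^2: 2·2 + 1·1 = 5 ≡ 2 (mod 3)
x^3: 1·2 = 2 ≡ 2 (mod 3)
Result: 2x + 2x^2 + 2x^3

f · g = 2x + 2x^2 + 2x^3


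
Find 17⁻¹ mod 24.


Use the extended Euclidean algorithm to write 1 = 17·s + 24·t; then s mod 24 is the inverse.
Euclidean algorithm:
  17 = 0·24 + 17
  24 = 1·17 + 7
  17 = 2·7 + 3
  7 = 2·3 + 1
  3 = 3·1 + 0
gcd(17,24) = 1
Back-substitution gives: 17·(-7) + 24·(5) = 1
So 17⁻¹ ≡ -7 ≡ 17 (mod 24)
Check: 17 × 17 = 289 ≡ 1 (mod 24) ✓

17⁻¹ ≡ 17 (mod 24)


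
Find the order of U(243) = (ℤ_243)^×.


U(n) is the group of units mod n; |U(n)| = φ(n)
|U(243)| = φ(243) = 162

|U(243) = (ℤ_243)^×| = 162


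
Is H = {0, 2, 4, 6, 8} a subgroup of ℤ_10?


Subgroup test for H = {0, 2, 4, 6, 8} in (ℤ_10, +):
(1) 0 ∈ H? Yes
(2) Closure: for all a,b ∈ H, (a+b) mod 10 ∈ H? Yes
(3) Inverses: for all a ∈ H, -a mod 10 ∈ H? Yes

Yes, H is a subgroup of ℤ_10


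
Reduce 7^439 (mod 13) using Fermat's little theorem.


Fermat's little theorem: if p is prime and gcd(a,p)=1, then a^(p-1) ≡ 1 (mod p)
p = 13 is prime, gcd(7,13) = 1
Reduce exponent: 439 mod 12 = 7
So 7^439 ≡ 7^7 (mod 13)
7^7 mod 13 = 6

7^439 ≡ 6 (mod 13)


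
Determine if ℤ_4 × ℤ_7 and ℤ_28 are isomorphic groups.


Comparing ℤ_4 × ℤ_7 and ℤ_28:
gcd(4,7) = 1, so ℤ_4 × ℤ_7 ≅ ℤ_28 (CRT)

Yes, ℤ_4 × ℤ_7 ≅ ℤ_28


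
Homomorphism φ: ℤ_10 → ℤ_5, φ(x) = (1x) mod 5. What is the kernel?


Kernel = preimage of identity
ker(φ) = {x ∈ ℤ_10 : 1x ≡ 0 (mod 5)}. Since 5 | 10, φ is well-defined. The kernel is the cyclic subgroup ⟨5⟩ of ℤ_10 (order 2), i.e. {0, 5}

ker(φ) = {0, 5}


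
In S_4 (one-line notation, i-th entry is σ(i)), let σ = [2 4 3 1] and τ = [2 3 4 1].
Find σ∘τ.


σ∘τ: apply τ first, then σ
1 →τ 2 →σ 4
2 →τ 3 →σ 3
3 →τ 4 →σ 1
4 →τ 1 →σ 2

σ∘τ = [4 3 1 2]


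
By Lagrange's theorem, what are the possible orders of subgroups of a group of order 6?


Lagrange's theorem: |H| divides |G|
|G| = 6
Divisors of 6: 1, 2, 3, 6

Possible subgroup orders: {1, 2, 3, 6}


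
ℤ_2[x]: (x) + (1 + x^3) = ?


Add coefficients mod 2:
x^0: 0 + 1 = 1 (mod 2)
x^1: 1 + 0 = 1 (mod 2)
x^2: 0 + 0 = 0 (mod 2)
x^3: 0 + 1 = 1 (mod 2)
Result: 1 + x + x^3

f + g = 1 + x + x^3


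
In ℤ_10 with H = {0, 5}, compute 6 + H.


6 + H = {6 + h (mod 10) : h ∈ H}
6+0=6, 6+5=1
6 + H = {1, 6} = 1 + H

6 + H = {1, 6}


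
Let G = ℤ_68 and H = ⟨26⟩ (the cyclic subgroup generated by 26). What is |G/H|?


|⟨26⟩| = n / gcd(26, 68) = 68 / 2 = 34
H is normal (ℤ_68 is abelian).
|G/H| = |G| / |H| = 68 / 34 = 2

|G/H| = 2


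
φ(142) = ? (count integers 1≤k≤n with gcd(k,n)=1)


Factor n: 142 = 2 × 71
φ(n) = n · ∏(1 - 1/p) over distinct primes p | n
φ(142) = 142 · (1 - 1/2) · (1 - 1/71) = 70

φ(142) = 70


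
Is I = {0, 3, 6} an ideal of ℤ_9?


Check ideal conditions for I = {0, 3, 6} in ℤ_9:
(1) I is an additive subgroup? Yes
(2) For r ∈ ℤ_9 and a ∈ I: r·a ∈ I? Yes

Yes, I is an ideal of ℤ_9


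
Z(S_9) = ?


Z(G) = {g ∈ G | gx = xg for all x ∈ G}
S_n is non-abelian for n ≥ 3; Z(S_9) is trivial

Z(S_9) = {e}


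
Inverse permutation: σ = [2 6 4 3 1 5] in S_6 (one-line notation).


To find σ⁻¹, swap domain and range:
σ(1) = 2 → σ⁻¹(2) = 1
σ(2) = 6 → σ⁻¹(6) = 2
σ(3) = 4 → σ⁻¹(4) = 3
σ(4) = 3 → σ⁻¹(3) = 4
σ(5) = 1 → σ⁻¹(1) = 5
σ(6) = 5 → σ⁻¹(5) = 6

σ⁻¹ = [5 1 4 3 6 2]


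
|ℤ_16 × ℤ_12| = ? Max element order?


|ℤ_16 × ℤ_12| = 16 × 12 = 192
Max element order = lcm(16,12) = 48
Cyclic? No (gcd=4)

|ℤ_16×ℤ_12| = 192, max element order = 48


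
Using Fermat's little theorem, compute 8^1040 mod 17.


Fermat's little theorem: if p is prime and gcd(a,p)=1, then a^(p-1) ≡ 1 (mod p)
p = 17 is prime, gcd(8,17) = 1
Reduce exponent: 1040 mod 16 = 0
So 8^1040 ≡ 8^0 (mod 17)
8^0 = 1

8^1040 ≡ 1 (mod 17)


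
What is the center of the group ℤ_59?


Z(G) = {g ∈ G | gx = xg for all x ∈ G}
ℤ_59 is abelian, so Z(G) = G

Z(ℤ_59) = ℤ_59


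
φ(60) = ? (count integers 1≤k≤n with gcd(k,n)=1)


Factor n: 60 = 2^2 × 3 × 5
φ(n) = n · ∏(1 - 1/p) over distinct primes p | n
φ(60) = 60 · (1 - 1/2) · (1 - 1/3) · (1 - 1/5) = 16

φ(60) = 16


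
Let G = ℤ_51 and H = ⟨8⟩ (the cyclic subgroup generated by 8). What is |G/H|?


|⟨8⟩| = n / gcd(8, 51) = 51 / 1 = 51
H is normal (ℤ_51 is abelian).
|G/H| = |G| / |H| = 51 / 51 = 1

|G/H| = 1


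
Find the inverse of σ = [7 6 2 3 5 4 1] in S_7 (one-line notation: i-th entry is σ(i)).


To find σ⁻¹, swap domain and range:
σ(1) = 7 → σ⁻¹(7) = 1
σ(2) = 6 → σ⁻¹(6) = 2
σ(3) = 2 → σ⁻¹(2) = 3
σ(4) = 3 → σ⁻¹(3) = 4
σ(5) = 5 → σ⁻¹(5) = 5
σ(6) = 4 → σ⁻¹(4) = 6
σ(7) = 1 → σ⁻¹(1) = 7

σ⁻¹ = [7 3 4 6 5 2 1]


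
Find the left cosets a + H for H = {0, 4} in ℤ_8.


H = {0, 4}, |H| = 2
Number of cosets = |G|/|H| = 8/2 = 4
0 + H = {0, 4}
1 + H = {1, 5}
2 + H = {2, 6}
3 + H = {3, 7}

Cosets: 0+H={0,4}; 1+H={1,5}; 2+H={2,6}; 3+H={3,7}


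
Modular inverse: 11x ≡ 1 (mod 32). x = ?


Use the extended Euclidean algorithm to write 1 = 11·s + 32·t; then s mod 32 is the inverse.
Euclidean algorithm:
  11 = 0·32 + 11
  32 = 2·11 + 10
  11 = 1·10 + 1
  10 = 10·1 + 0
gcd(11,32) = 1
Back-substitution gives: 11·(3) + 32·(-1) = 1
So 11⁻¹ ≡ 3 ≡ 3 (mod 32)
Check: 11 × 3 = 33 ≡ 1 (mod 32) ✓

11⁻¹ ≡ 3 (mod 32)


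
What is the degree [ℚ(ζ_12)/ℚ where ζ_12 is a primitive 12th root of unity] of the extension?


[ℚ(ζ_n):ℚ] = deg Φ_n(x) = φ(n). Here φ(12) = 4

[ℚ(ζ_12)/ℚ where ζ_12 is a primitive 12th root of unity] = 4


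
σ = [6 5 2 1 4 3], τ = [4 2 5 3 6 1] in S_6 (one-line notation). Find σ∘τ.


σ∘τ: apply τ first, then σ
1 →τ 4 →σ 1
2 →τ 2 →σ 5
3 →τ 5 →σ 4
4 →τ 3 →σ 2
5 →τ 6 →σ 3
6 →τ 1 →σ 6

σ∘τ = [1 5 4 2 3 6]


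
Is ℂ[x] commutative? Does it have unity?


Polynomial ring over ℂ (an integral domain) is a commutative integral domain with unity 1
Commutative: Yes
Integral domain: Yes
Has unity: Yes

ℂ[x]: Commutative=Yes, Unity=Yes


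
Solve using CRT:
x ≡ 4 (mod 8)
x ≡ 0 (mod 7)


m₁ = 8, m₂ = 7, gcd = 1, so CRT applies. M = m₁·m₂ = 56
Let M₁ = M/m₁ = 7, M₂ = M/m₂ = 8
Find y₁ ≡ M₁⁻¹ (mod m₁): 7⁻¹ ≡ 7 (mod 8)
Find y₂ ≡ M₂⁻¹ (mod m₂): 8⁻¹ ≡ 1 (mod 7)
x = a₁·M₁·y₁ + a₂·M₂·y₂ = 4·7·7 + 0·8·1 = 196
Reduce mod 56: x ≡ 28
Check: 28 mod 8 = 4 ✓, 28 mod 7 = 0 ✓

x ≡ 28 (mod 56)


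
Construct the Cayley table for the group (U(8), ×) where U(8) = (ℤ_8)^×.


Elements: {1, 3, 5, 7}
Operation: multiplication mod 8
Entry (a, b) = (a × b) mod 8

Cayley table:
  | 1 | 3 | 5 | 7
1 | 1 | 3 | 5 | 7
3 | 3 | 1 | 7 | 5
5 | 5 | 7 | 1 | 3
7 | 7 | 5 | 3 | 1


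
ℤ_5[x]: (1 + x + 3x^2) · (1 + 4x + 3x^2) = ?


Expand and collect like terms; reduce coefficients mod 5:
x^0: 1·1 = 1 ≡ 1 (mod 5)
x^1: 1·4 + 1·1 = 5 ≡ 0 (mod 5)
x^2: 1·3 + 1·4 + 3·1 = 10 ≡ 0 (mod 5)
x^3: 1·3 + 3·4 = 15 ≡ 0 (mod 5)
x^4: 3·3 = 9 ≡ 4 (mod 5)
Result: 1 + 4x^4

f · g = 1 + 4x^4


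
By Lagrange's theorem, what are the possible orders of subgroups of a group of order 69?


Lagrange's theorem: |H| divides |G|
|G| = 69
Divisors of 69: 1, 3, 23, 69

Possible subgroup orders: {1, 3, 23, 69}


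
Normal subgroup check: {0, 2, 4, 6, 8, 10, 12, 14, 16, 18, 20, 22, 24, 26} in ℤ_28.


H = {0, 2, 4, 6, 8, 10, 12, 14, 16, 18, 20, 22, 24, 26} in ℤ_28
ℤ_28 is abelian; every subgroup of an abelian group is normal

Yes, normal subgroup


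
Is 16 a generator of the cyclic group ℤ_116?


g generates ℤ_n iff gcd(g, n) = 1
gcd(16, 116) = 4
Since gcd = 4 ≠ 1, ⟨16⟩ has order 29 < 116, so 16 is not a generator.

No, 16 does not generate ℤ_116


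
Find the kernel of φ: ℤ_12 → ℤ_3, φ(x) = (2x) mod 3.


Kernel = preimage of identity
ker(φ) = {x ∈ ℤ_12 : 2x ≡ 0 (mod 3)}. Since 3 | 12, φ is well-defined. The kernel is the cyclic subgroup ⟨3⟩ of ℤ_12 (order 4), i.e. {0, 3, 6, 9}

ker(φ) = {0, 3, 6, 9}


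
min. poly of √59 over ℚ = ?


√59 satisfies x² - 59 = 0, irreducible over ℚ since 59 is squarefree

Minimal polynomial: x² - 59


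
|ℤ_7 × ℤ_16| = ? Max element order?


|ℤ_7 × ℤ_16| = 7 × 16 = 112
Max element order = lcm(7,16) = 112
Cyclic? Yes (gcd=1)

|ℤ_7×ℤ_16| = 112, max element order = 112


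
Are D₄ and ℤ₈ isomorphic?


Comparing D₄ and ℤ₈:
D₄ is non-abelian, ℤ₈ is abelian

No, D₄ ≇ ℤ₈


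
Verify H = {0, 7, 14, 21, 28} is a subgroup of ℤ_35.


Subgroup test for H = {0, 7, 14, 21, 28} in (ℤ_35, +):
(1) 0 ∈ H? Yes
(2) Closure: for all a,b ∈ H, (a+b) mod 35 ∈ H? Yes
(3) Inverses: for all a ∈ H, -a mod 35 ∈ H? Yes

Yes, H is a subgroup of ℤ_35


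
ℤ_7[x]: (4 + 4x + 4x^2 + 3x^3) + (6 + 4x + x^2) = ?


Add coefficients mod 7:
x^0: 4 + 6 = 3 (mod 7)
x^1: 4 + 4 = 1 (mod 7)
x^2: 4 + 1 = 5 (mod 7)
x^3: 3 + 0 = 3 (mod 7)
Result: 3 + x + 5x^2 + 3x^3

f + g = 3 + x + 5x^2 + 3x^3


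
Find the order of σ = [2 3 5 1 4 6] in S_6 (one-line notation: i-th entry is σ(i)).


Cycle decomposition: (1 2 3 5 4)
Cycle lengths: 5
Order = lcm(5) = 5

ord(σ) = 5


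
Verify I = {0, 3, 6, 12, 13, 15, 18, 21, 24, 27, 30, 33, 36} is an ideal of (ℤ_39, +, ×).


Check ideal conditions for I = {0, 3, 6, 12, 13, 15, 18, 21, 24, 27, 30, 33, 36} in ℤ_39:
(1) I is an additive subgroup? No
(2) For r ∈ ℤ_39 and a ∈ I: r·a ∈ I? No  [counterexample: r=2, a=13, r·a mod 39 = 26 ∉ I]

No, I is not an ideal of ℤ_39


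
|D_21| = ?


|D_n| = 2n (n rotations and n reflections)
|D_21| = 2×21 = 42

|D_21| = 42


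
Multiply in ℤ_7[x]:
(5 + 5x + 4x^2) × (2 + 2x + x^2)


Expand and collect like terms; reduce coefficients mod 7:
x^0: 5·2 = 10 ≡ 3 (mod 7)
x^1: 5·2 + 5·2 = 20 ≡ 6 (mod 7)
x^2: 5·1 + 5·2 + 4·2 = 23 ≡ 2 (mod 7)
x^3: 5·1 + 4·2 = 13 ≡ 6 (mod 7)
x^4: 4·1 = 4 ≡ 4 (mod 7)
Result: 3 + 6x + 2x^2 + 6x^3 + 4x^4

f · g = 3 + 6x + 2x^2 + 6x^3 + 4x^4


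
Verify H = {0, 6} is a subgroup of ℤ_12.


Subgroup test for H = {0, 6} in (ℤ_12, +):
(1) 0 ∈ H? Yes
(2) Closure: for all a,b ∈ H, (a+b) mod 12 ∈ H? Yes
(3) Inverses: for all a ∈ H, -a mod 12 ∈ H? Yes

Yes, H is a subgroup of ℤ_12


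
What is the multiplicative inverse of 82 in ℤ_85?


Use the extended Euclidean algorithm to write 1 = 82·s + 85·t; then s mod 85 is the inverse.
Euclidean algorithm:
  82 = 0·85 + 82
  85 = 1·82 + 3
  82 = 27·3 + 1
  3 = 3·1 + 0
gcd(82,85) = 1
Back-substitution gives: 82·(28) + 85·(-27) = 1
So 82⁻¹ ≡ 28 ≡ 28 (mod 85)
Check: 82 × 28 = 2296 ≡ 1 (mod 85) ✓

82⁻¹ ≡ 28 (mod 85)


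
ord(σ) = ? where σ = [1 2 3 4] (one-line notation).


Cycle decomposition: identity (all elements fixed)
Order = 1 (identity has order 1)

ord(σ) = 1


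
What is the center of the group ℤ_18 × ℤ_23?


Z(G) = {g ∈ G | gx = xg for all x ∈ G}
Direct product of abelian groups is abelian, so Z(G) = G

Z(ℤ_18 × ℤ_23) = ℤ_18 × ℤ_23


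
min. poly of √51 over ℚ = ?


√51 satisfies x² - 51 = 0, irreducible over ℚ since 51 is squarefree

Minimal polynomial: x² - 51


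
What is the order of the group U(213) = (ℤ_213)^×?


U(n) is the group of units mod n; |U(n)| = φ(n)
|U(213)| = φ(213) = 140

|U(213) = (ℤ_213)^×| = 140


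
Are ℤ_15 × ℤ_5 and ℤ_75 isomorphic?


Comparing ℤ_15 × ℤ_5 and ℤ_75:
gcd(15,5) = 5 ≠ 1. Max element order in ℤ_15×ℤ_5 is lcm(15,5) = 15 < 75, so it has no element of order 75

No, ℤ_15 × ℤ_5 ≇ ℤ_75


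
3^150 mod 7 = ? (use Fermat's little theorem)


Fermat's little theorem: if p is prime and gcd(a,p)=1, then a^(p-1) ≡ 1 (mod p)
p = 7 is prime, gcd(3,7) = 1
Reduce exponent: 150 mod 6 = 0
So 3^150 ≡ 3^0 (mod 7)
3^0 = 1

3^150 ≡ 1 (mod 7)


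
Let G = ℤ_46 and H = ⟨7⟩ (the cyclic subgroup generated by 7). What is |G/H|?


|⟨7⟩| = n / gcd(7, 46) = 46 / 1 = 46
H is normal (ℤ_46 is abelian).
|G/H| = |G| / |H| = 46 / 46 = 1

|G/H| = 1


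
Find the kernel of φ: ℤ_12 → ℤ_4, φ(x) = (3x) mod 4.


Kernel = preimage of identity
ker(φ) = {x ∈ ℤ_12 : 3x ≡ 0 (mod 4)}. Since 4 | 12, φ is well-defined. The kernel is the cyclic subgroup ⟨4⟩ of ℤ_12 (order 3), i.e. {0, 4, 8}

ker(φ) = {0, 4, 8}


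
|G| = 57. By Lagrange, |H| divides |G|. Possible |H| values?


Lagrange's theorem: |H| divides |G|
|G| = 57
Divisors of 57: 1, 3, 19, 57

Possible subgroup orders: {1, 3, 19, 57}


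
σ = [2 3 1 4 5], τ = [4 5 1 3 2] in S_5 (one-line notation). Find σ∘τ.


σ∘τ: apply τ first, then σ
1 →τ 4 →σ 4
2 →τ 5 →σ 5
3 →τ 1 →σ 2
4 →τ 3 →σ 1
5 →τ 2 →σ 3

σ∘τ = [4 5 2 1 3]


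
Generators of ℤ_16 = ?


g generates ℤ_n iff gcd(g,n) = 1
Checking each g ∈ {1,...,15}:
gcd(1,16) = 1
gcd(2,16) = 2
gcd(3,16) = 1
gcd(4,16) = 4
gcd(5,16) = 1
gcd(6,16) = 2
gcd(7,16) = 1
gcd(8,16) = 8
gcd(9,16) = 1
gcd(10,16) = 2
gcd(11,16) = 1
gcd(12,16) = 4
gcd(13,16) = 1
gcd(14,16) = 2
gcd(15,16) = 1
Generators: {1, 3, 5, 7, 9, 11, 13, 15}
Number of generators = φ(16) = 8

Generators of ℤ_16 = {1, 3, 5, 7, 9, 11, 13, 15}


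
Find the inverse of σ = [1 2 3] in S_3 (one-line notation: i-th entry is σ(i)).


To find σ⁻¹, swap domain and range:
σ(1) = 1 → σ⁻¹(1) = 1
σ(2) = 2 → σ⁻¹(2) = 2
σ(3) = 3 → σ⁻¹(3) = 3

σ⁻¹ = [1 2 3]


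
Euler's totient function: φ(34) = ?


Factor n: 34 = 2 × 17
φ(n) = n · ∏(1 - 1/p) over distinct primes p | n
φ(34) = 34 · (1 - 1/2) · (1 - 1/17) = 16

φ(34) = 16


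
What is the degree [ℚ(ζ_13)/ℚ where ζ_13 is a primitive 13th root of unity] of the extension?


[ℚ(ζ_n):ℚ] = deg Φ_n(x) = φ(n). Here φ(13) = 12

[ℚ(ζ_13)/ℚ where ζ_13 is a primitive 13th root of unity] = 12


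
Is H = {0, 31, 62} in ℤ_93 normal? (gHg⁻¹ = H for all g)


H = {0, 31, 62} in ℤ_93
ℤ_93 is abelian; every subgroup of an abelian group is normal

Yes, normal subgroup


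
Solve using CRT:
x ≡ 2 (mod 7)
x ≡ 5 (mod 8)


m₁ = 7, m₂ = 8, gcd = 1, so CRT applies. M = m₁·m₂ = 56
Let M₁ = M/m₁ = 8, M₂ = M/m₂ = 7
Find y₁ ≡ M₁⁻¹ (mod m₁): 8⁻¹ ≡ 1 (mod 7)
Find y₂ ≡ M₂⁻¹ (mod m₂): 7⁻¹ ≡ 7 (mod 8)
x = a₁·M₁·y₁ + a₂·M₂·y₂ = 2·8·1 + 5·7·7 = 261
Reduce mod 56: x ≡ 37
Check: 37 mod 7 = 2 ✓, 37 mod 8 = 5 ✓

x ≡ 37 (mod 56)


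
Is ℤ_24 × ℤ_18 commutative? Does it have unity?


Direct product ring; commutative with unity (1,1); but (1,0)·(0,1) = (0,0) gives zero divisors, so not an integral domain
Commutative: Yes
Integral domain: No
Has unity: Yes

ℤ_24 × ℤ_18: Commutative=Yes, Unity=Yes


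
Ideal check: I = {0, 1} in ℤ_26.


Check ideal conditions for I = {0, 1} in ℤ_26:
(1) I is an additive subgroup? No
(2) For r ∈ ℤ_26 and a ∈ I: r·a ∈ I? No  [counterexample: r=2, a=1, r·a mod 26 = 2 ∉ I]

No, I is not an ideal of ℤ_26


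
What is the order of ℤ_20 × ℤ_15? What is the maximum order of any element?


|ℤ_20 × ℤ_15| = 20 × 15 = 300
Max element order = lcm(20,15) = 60
Cyclic? No (gcd=5)

|ℤ_20×ℤ_15| = 300, max element order = 60


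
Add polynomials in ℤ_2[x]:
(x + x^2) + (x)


Add coefficients mod 2:
x^0: 0 + 0 = 0 (mod 2)
x^1: 1 + 1 = 0 (mod 2)
x^2: 1 + 0 = 1 (mod 2)
Result: x^2

f + g = x^2


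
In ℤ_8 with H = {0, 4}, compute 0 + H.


0 + H = {0 + h (mod 8) : h ∈ H}
0+0=0, 0+4=4

0 + H = {0, 4}


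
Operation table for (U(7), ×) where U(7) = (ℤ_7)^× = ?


Elements: {1, 2, 3, 4, 5, 6}
Operation: multiplication mod 7
Entry (a, b) = (a × b) mod 7

Cayley table:
  | 1 | 2 | 3 | 4 | 5 | 6
1 | 1 | 2 | 3 | 4 | 5 | 6
2 | 2 | 4 | 6 | 1 | 3 | 5
3 | 3 | 6 | 2 | 5 | 1 | 4
4 | 4 | 1 | 5 | 2 | 6 | 3
5 | 5 | 3 | 1 | 6 | 4 | 2
6 | 6 | 5 | 4 | 3 | 2 | 1


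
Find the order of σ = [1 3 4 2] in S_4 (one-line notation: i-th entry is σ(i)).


Cycle decomposition: (2 3 4)
Cycle lengths: 3
Order = lcm(3) = 3

ord(σ) = 3


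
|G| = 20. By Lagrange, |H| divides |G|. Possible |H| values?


Lagrange's theorem: |H| divides |G|
|G| = 20
Divisors of 20: 1, 2, 4, 5, 10, 20

Possible subgroup orders: {1, 2, 4, 5, 10, 20}


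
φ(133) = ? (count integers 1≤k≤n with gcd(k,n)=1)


Factor n: 133 = 7 × 19
φ(n) = n · ∏(1 - 1/p) over distinct primes p | n
φ(133) = 133 · (1 - 1/7) · (1 - 1/19) = 108

φ(133) = 108


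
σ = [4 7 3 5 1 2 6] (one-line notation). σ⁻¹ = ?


To find σ⁻¹, swap domain and range:
σ(1) = 4 → σ⁻¹(4) = 1
σ(2) = 7 → σ⁻¹(7) = 2
σ(3) = 3 → σ⁻¹(3) = 3
σ(4) = 5 → σ⁻¹(5) = 4
σ(5) = 1 → σ⁻¹(1) = 5
σ(6) = 2 → σ⁻¹(2) = 6
σ(7) = 6 → σ⁻¹(6) = 7

σ⁻¹ = [5 6 3 1 4 7 2]


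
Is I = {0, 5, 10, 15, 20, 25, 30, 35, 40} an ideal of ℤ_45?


Check ideal conditions for I = {0, 5, 10, 15, 20, 25, 30, 35, 40} in ℤ_45:
(1) I is an additive subgroup? Yes
(2) For r ∈ ℤ_45 and a ∈ I: r·a ∈ I? Yes

Yes, I is an ideal of ℤ_45


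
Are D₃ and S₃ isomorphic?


Comparing D₃ and S₃:
Both are the unique non-abelian group of order 6

Yes, D₃ ≅ S₃


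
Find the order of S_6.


|S_n| = n! (number of permutations of n symbols)
|S_6| = 6! = 720

|S_6| = 720


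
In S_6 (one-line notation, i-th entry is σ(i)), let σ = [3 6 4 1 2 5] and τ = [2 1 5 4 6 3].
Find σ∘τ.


σ∘τ: apply τ first, then σ
1 →τ 2 →σ 6
2 →τ 1 →σ 3
3 →τ 5 →σ 2
4 →τ 4 →σ 1
5 →τ 6 →σ 5
6 →τ 3 →σ 4

σ∘τ = [6 3 2 1 5 4]


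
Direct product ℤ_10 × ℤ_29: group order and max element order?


|ℤ_10 × ℤ_29| = 10 × 29 = 290
Max element order = lcm(10,29) = 290
Cyclic? Yes (gcd=1)

|ℤ_10×ℤ_29| = 290, max element order = 290


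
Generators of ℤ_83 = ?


g generates ℤ_n iff gcd(g,n) = 1
Prime factors of 83: 83
Generators are g ∈ {1,...,82} not divisible by any of these primes.
Generators: {1, 2, 3, 4, 5, 6, 7, 8, 9, 10, 11, 12, 13, 14, 15, 16, 17, 18, 19, 20, 21, 22, 23, 24, 25, 26, 27, 28, 29, 30, 31, 32, 33, 34, 35, 36, 37, 38, 39, 40, 41, 42, 43, 44, 45, 46, 47, 48, 49, 50, 51, 52, 53, 54, 55, 56, 57, 58, 59, 60, 61, 62, 63, 64, 65, 66, 67, 68, 69, 70, 71, 72, 73, 74, 75, 76, 77, 78, 79, 80, 81, 82}
Number of generators = φ(83) = 82

Generators of ℤ_83 = {1, 2, 3, 4, 5, 6, 7, 8, 9, 10, 11, 12, 13, 14, 15, 16, 17, 18, 19, 20, 21, 22, 23, 24, 25, 26, 27, 28, 29, 30, 31, 32, 33, 34, 35, 36, 37, 38, 39, 40, 41, 42, 43, 44, 45, 46, 47, 48, 49, 50, 51, 52, 53, 54, 55, 56, 57, 58, 59, 60, 61, 62, 63, 64, 65, 66, 67, 68, 69, 70, 71, 72, 73, 74, 75, 76, 77, 78, 79, 80, 81, 82}


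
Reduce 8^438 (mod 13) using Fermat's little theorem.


Fermat's little theorem: if p is prime and gcd(a,p)=1, then a^(p-1) ≡ 1 (mod p)
p = 13 is prime, gcd(8,13) = 1
Reduce exponent: 438 mod 12 = 6
So 8^438 ≡ 8^6 (mod 13)
8^6 mod 13 = 12

8^438 ≡ 12 (mod 13)


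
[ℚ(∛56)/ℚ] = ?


∛56 has minimal polynomial x³ - 56 (irreducible over ℚ since 56 is not a perfect cube)

[ℚ(∛56)/ℚ] = 3


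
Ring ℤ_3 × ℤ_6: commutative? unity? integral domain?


Direct product ring; commutative with unity (1,1); but (1,0)·(0,1) = (0,0) gives zero divisors, so not an integral domain
Commutative: Yes
Integral domain: No
Has unity: Yes

ℤ_3 × ℤ_6: Commutative=Yes, Unity=Yes


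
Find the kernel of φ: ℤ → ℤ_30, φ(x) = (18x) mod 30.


Kernel = preimage of identity
ker(φ) = {x ∈ ℤ : 18x ≡ 0 (mod 30)}. gcd(18,30) = 6, so 18x ≡ 0 (mod 30) ⟺ x ≡ 0 (mod 30/6 = 5). Hence ker(φ) = 5ℤ

ker(φ) = 5ℤ


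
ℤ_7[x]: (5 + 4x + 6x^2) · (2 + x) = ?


Expand and collect like terms; reduce coefficients mod 7:
x^0: 5·2 = 10 ≡ 3 (mod 7)
x^1: 5·1 + 4·2 = 13 ≡ 6 (mod 7)
x^2: 4·1 + 6·2 = 16 ≡ 2 (mod 7)
x^3: 6·1 = 6 ≡ 6 (mod 7)
Result: 3 + 6x + 2x^2 + 6x^3

f · g = 3 + 6x + 2x^2 + 6x^3


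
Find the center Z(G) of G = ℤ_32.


Z(G) = {g ∈ G | gx = xg for all x ∈ G}
ℤ_32 is abelian, so Z(G) = G

Z(ℤ_32) = ℤ_32


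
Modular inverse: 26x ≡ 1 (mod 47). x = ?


Use the extended Euclidean algorithm to write 1 = 26·s + 47·t; then s mod 47 is the inverse.
Euclidean algorithm:
  26 = 0·47 + 26
  47 = 1·26 + 21
  26 = 1·21 + 5
  21 = 4·5 + 1
  5 = 5·1 + 0
gcd(26,47) = 1
Back-substitution gives: 26·(-9) + 47·(5) = 1
So 26⁻¹ ≡ -9 ≡ 38 (mod 47)
Check: 26 × 38 = 988 ≡ 1 (mod 47) ✓

26⁻¹ ≡ 38 (mod 47)


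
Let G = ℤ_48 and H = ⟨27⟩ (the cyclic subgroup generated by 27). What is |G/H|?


|⟨27⟩| = n / gcd(27, 48) = 48 / 3 = 16
H is normal (ℤ_48 is abelian).
|G/H| = |G| / |H| = 48 / 16 = 3

|G/H| = 3


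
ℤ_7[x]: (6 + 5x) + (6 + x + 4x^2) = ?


Add coefficients mod 7:
x^0: 6 + 6 = 5 (mod 7)
x^1: 5 + 1 = 6 (mod 7)
x^2: 0 + 4 = 4 (mod 7)
Result: 5 + 6x + 4x^2

f + g = 5 + 6x + 4x^2


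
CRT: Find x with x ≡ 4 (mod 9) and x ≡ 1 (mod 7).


m₁ = 9, m₂ = 7, gcd = 1, so CRT applies. M = m₁·m₂ = 63
Let M₁ = M/m₁ = 7, M₂ = M/m₂ = 9
Find y₁ ≡ M₁⁻¹ (mod m₁): 7⁻¹ ≡ 4 (mod 9)
Find y₂ ≡ M₂⁻¹ (mod m₂): 9⁻¹ ≡ 4 (mod 7)
x = a₁·M₁·y₁ + a₂·M₂·y₂ = 4·7·4 + 1·9·4 = 148
Reduce mod 63: x ≡ 22
Check: 22 mod 9 = 4 ✓, 22 mod 7 = 1 ✓

x ≡ 22 (mod 63)


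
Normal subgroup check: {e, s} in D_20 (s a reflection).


H = {e, s} in D_20 (s a reflection)
r·s·r⁻¹ = sr⁻² ≠ s for n ≥ 3, so {e, s} is not closed under conjugation

No, not a normal subgroup


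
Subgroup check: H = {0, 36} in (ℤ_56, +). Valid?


Subgroup test for H = {0, 36} in (ℤ_56, +):
(1) 0 ∈ H? Yes
(2) Closure: for all a,b ∈ H, (a+b) mod 56 ∈ H? No  [counterexample: 36 + 36 = 16 ∉ H]
(3) Inverses: for all a ∈ H, -a mod 56 ∈ H? No

No, H is not a subgroup of ℤ_56


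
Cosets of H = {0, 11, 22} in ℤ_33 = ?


H = {0, 11, 22}, |H| = 3
Number of cosets = |G|/|H| = 33/3 = 11
0 + H = {0, 11, 22}
1 + H = {1, 12, 23}
2 + H = {2, 13, 24}
3 + H = {3, 14, 25}
4 + H = {4, 15, 26}
5 + H = {5, 16, 27}
6 + H = {6, 17, 28}
7 + H = {7, 18, 29}
8 + H = {8, 19, 30}
9 + H = {9, 20, 31}
10 + H = {10, 21, 32}

Cosets: 0+H={0,11,22}; 1+H={1,12,23}; 2+H={2,13,24}; 3+H={3,14,25}; 4+H={4,15,26}; 5+H={5,16,27}; 6+H={6,17,28}; 7+H={7,18,29}; 8+H={8,19,30}; 9+H={9,20,31}; 10+H={10,21,32}


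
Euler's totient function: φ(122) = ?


Factor n: 122 = 2 × 61
φ(n) = n · ∏(1 - 1/p) over distinct primes p | n
φ(122) = 122 · (1 - 1/2) · (1 - 1/61) = 60

φ(122) = 60


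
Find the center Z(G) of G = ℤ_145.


Z(G) = {g ∈ G | gx = xg for all x ∈ G}
ℤ_145 is abelian, so Z(G) = G

Z(ℤ_145) = ℤ_145


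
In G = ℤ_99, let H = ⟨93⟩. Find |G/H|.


|⟨93⟩| = n / gcd(93, 99) = 99 / 3 = 33
H is normal (ℤ_99 is abelian).
|G/H| = |G| / |H| = 99 / 33 = 3

|G/H| = 3


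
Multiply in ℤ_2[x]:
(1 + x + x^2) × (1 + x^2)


Expand and collect like terms; reduce coefficients mod 2:
x^0: 1·1 = 1 ≡ 1 (mod 2)
x^1: 1·0 + 1·1 = 1 ≡ 1 (mod 2)
x^2: 1·1 + 1·0 + 1·1 = 2 ≡ 0 (mod 2)
x^3: 1·1 + 1·0 = 1 ≡ 1 (mod 2)
x^4: 1·1 = 1 ≡ 1 (mod 2)
Result: 1 + x + x^3 + x^4

f · g = 1 + x + x^3 + x^4


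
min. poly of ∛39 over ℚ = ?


∛39 satisfies x³ - 39 = 0, irreducible over ℚ (no rational root; 39 is not a perfect cube)

Minimal polynomial: x³ - 39


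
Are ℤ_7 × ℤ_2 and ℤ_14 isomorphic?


Comparing ℤ_7 × ℤ_2 and ℤ_14:
gcd(7,2) = 1, so ℤ_7 × ℤ_2 ≅ ℤ_14 (CRT)

Yes, ℤ_7 × ℤ_2 ≅ ℤ_14


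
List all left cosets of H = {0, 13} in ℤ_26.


H = {0, 13}, |H| = 2
Number of cosets = |G|/|H| = 26/2 = 13
0 + H = {0, 13}
1 + H = {1, 14}
2 + H = {2, 15}
3 + H = {3, 16}
4 + H = {4, 17}
5 + H = {5, 18}
6 + H = {6, 19}
7 + H = {7, 20}
8 + H = {8, 21}
9 + H = {9, 22}
10 + H = {10, 23}
11 + H = {11, 24}
12 + H = {12, 25}

Cosets: 0+H={0,13}; 1+H={1,14}; 2+H={2,15}; 3+H={3,16}; 4+H={4,17}; 5+H={5,18}; 6+H={6,19}; 7+H={7,20}; 8+H={8,21}; 9+H={9,22}; 10+H={10,23}; 11+H={11,24}; 12+H={12,25}


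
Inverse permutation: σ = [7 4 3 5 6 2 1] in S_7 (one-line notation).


To find σ⁻¹, swap domain and range:
σ(1) = 7 → σ⁻¹(7) = 1
σ(2) = 4 → σ⁻¹(4) = 2
σ(3) = 3 → σ⁻¹(3) = 3
σ(4) = 5 → σ⁻¹(5) = 4
σ(5) = 6 → σ⁻¹(6) = 5
σ(6) = 2 → σ⁻¹(2) = 6
σ(7) = 1 → σ⁻¹(1) = 7

σ⁻¹ = [7 6 3 2 4 5 1]


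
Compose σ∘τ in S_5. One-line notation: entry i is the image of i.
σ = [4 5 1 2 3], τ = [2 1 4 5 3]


σ∘τ: apply τ first, then σ
1 →τ 2 →σ 5
2 →τ 1 →σ 4
3 →τ 4 →σ 2
4 →τ 5 →σ 3
5 →τ 3 →σ 1

σ∘τ = [5 4 2 3 1]


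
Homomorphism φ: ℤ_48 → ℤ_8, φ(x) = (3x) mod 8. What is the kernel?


Kernel = preimage of identity
ker(φ) = {x ∈ ℤ_48 : 3x ≡ 0 (mod 8)}. Since 8 | 48, φ is well-defined. The kernel is the cyclic subgroup ⟨8⟩ of ℤ_48 (order 6), i.e. {0, 8, 16, 24, 32, 40}

ker(φ) = {0, 8, 16, 24, 32, 40}


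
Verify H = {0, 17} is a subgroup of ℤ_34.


Subgroup test for H = {0, 17} in (ℤ_34, +):
(1) 0 ∈ H? Yes
(2) Closure: for all a,b ∈ H, (a+b) mod 34 ∈ H? Yes
(3) Inverses: for all a ∈ H, -a mod 34 ∈ H? Yes

Yes, H is a subgroup of ℤ_34


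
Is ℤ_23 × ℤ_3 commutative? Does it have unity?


Direct product ring; commutative with unity (1,1); but (1,0)·(0,1) = (0,0) gives zero divisors, so not an integral domain
Commutative: Yes
Integral domain: No
Has unity: Yes

ℤ_23 × ℤ_3: Commutative=Yes, Unity=Yes


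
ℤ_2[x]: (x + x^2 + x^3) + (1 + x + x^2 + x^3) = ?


Add coefficients mod 2:
x^0: 0 + 1 = 1 (mod 2)
x^1: 1 + 1 = 0 (mod 2)
x^2: 1 + 1 = 0 (mod 2)
x^3: 1 + 1 = 0 (mod 2)
Result: 1

f + g = 1


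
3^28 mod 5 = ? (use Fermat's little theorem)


Fermat's little theorem: if p is prime and gcd(a,p)=1, then a^(p-1) ≡ 1 (mod p)
p = 5 is prime, gcd(3,5) = 1
Reduce exponent: 28 mod 4 = 0
So 3^28 ≡ 3^0 (mod 5)
3^0 = 1

3^28 ≡ 1 (mod 5)


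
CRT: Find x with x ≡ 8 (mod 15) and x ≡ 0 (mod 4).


m₁ = 15, m₂ = 4, gcd = 1, so CRT applies. M = m₁·m₂ = 60
Let M₁ = M/m₁ = 4, M₂ = M/m₂ = 15
Find y₁ ≡ M₁⁻¹ (mod m₁): 4⁻¹ ≡ 4 (mod 15)
Find y₂ ≡ M₂⁻¹ (mod m₂): 15⁻¹ ≡ 3 (mod 4)
x = a₁·M₁·y₁ + a₂·M₂·y₂ = 8·4·4 + 0·15·3 = 128
Reduce mod 60: x ≡ 8
Check: 8 mod 15 = 8 ✓, 8 mod 4 = 0 ✓

x ≡ 8 (mod 60)


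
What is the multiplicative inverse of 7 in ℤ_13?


Use the extended Euclidean algorithm to write 1 = 7·s + 13·t; then s mod 13 is the inverse.
Euclidean algorithm:
  7 = 0·13 + 7
  13 = 1·7 + 6
  7 = 1·6 + 1
  6 = 6·1 + 0
gcd(7,13) = 1
Back-substitution gives: 7·(2) + 13·(-1) = 1
So 7⁻¹ ≡ 2 ≡ 2 (mod 13)
Check: 7 × 2 = 14 ≡ 1 (mod 13) ✓

7⁻¹ ≡ 2 (mod 13)


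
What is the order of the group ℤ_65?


ℤ_n has n elements.

|ℤ_65| = 65


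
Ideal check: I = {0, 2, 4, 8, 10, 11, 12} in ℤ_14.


Check ideal conditions for I = {0, 2, 4, 8, 10, 11, 12} in ℤ_14:
(1) I is an additive subgroup? No
(2) For r ∈ ℤ_14 and a ∈ I: r·a ∈ I? No  [counterexample: r=2, a=10, r·a mod 14 = 6 ∉ I]

No, I is not an ideal of ℤ_14


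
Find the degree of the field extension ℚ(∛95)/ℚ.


∛95 has minimal polynomial x³ - 95 (irreducible over ℚ since 95 is not a perfect cube)

[ℚ(∛95)/ℚ] = 3


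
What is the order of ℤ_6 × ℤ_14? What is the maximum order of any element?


|ℤ_6 × ℤ_14| = 6 × 14 = 84
Max element order = lcm(6,14) = 42
Cyclic? No (gcd=2)

|ℤ_6×ℤ_14| = 84, max element order = 42


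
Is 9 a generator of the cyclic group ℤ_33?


g generates ℤ_n iff gcd(g, n) = 1
gcd(9, 33) = 3
Since gcd = 3 ≠ 1, ⟨9⟩ has order 11 < 33, so 9 is not a generator.

No, 9 does not generate ℤ_33


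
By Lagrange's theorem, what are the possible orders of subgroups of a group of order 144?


Lagrange's theorem: |H| divides |G|
|G| = 144
Divisors of 144: 1, 2, 3, 4, 6, 8, 9, 12, 16, 18, 24, 36, 48, 72, 144

Possible subgroup orders: {1, 2, 3, 4, 6, 8, 9, 12, 16, 18, 24, 36, 48, 72, 144}


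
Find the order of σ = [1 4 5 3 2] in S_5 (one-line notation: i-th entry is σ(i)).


Cycle decomposition: (2 4 3 5)
Cycle lengths: 4
Order = lcm(4) = 4

ord(σ) = 4


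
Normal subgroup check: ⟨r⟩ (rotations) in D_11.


H = ⟨r⟩ (rotations) in D_11
The rotation subgroup ⟨r⟩ has index 2 in D_11, so it is normal

Yes, normal subgroup


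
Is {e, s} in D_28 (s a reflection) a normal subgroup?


H = {e, s} in D_28 (s a reflection)
r·s·r⁻¹ = sr⁻² ≠ s for n ≥ 3, so {e, s} is not closed under conjugation

No, not a normal subgroup


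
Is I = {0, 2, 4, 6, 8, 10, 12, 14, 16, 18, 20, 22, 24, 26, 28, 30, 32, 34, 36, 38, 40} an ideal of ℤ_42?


Check ideal conditions for I = {0, 2, 4, 6, 8, 10, 12, 14, 16, 18, 20, 22, 24, 26, 28, 30, 32, 34, 36, 38, 40} in ℤ_42:
(1) I is an additive subgroup? Yes
(2) For r ∈ ℤ_42 and a ∈ I: r·a ∈ I? Yes

Yes, I is an ideal of ℤ_42


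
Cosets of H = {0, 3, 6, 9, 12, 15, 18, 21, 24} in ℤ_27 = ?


H = {0, 3, 6, 9, 12, 15, 18, 21, 24}, |H| = 9
Number of cosets = |G|/|H| = 27/9 = 3
0 + H = {0, 3, 6, 9, 12, 15, 18, 21, 24}
1 + H = {1, 4, 7, 10, 13, 16, 19, 22, 25}
2 + H = {2, 5, 8, 11, 14, 17, 20, 23, 26}

Cosets: 0+H={0,3,6,9,12,15,18,21,24}; 1+H={1,4,7,10,13,16,19,22,25}; 2+H={2,5,8,11,14,17,20,23,26}


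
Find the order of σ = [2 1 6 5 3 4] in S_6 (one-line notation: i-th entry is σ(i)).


Cycle decomposition: (1 2) (3 6 4 5)
Cycle lengths: 2, 4
Order = lcm(2, 4) = 4

ord(σ) = 4


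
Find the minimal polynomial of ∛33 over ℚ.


∛33 satisfies x³ - 33 = 0, irreducible over ℚ (no rational root; 33 is not a perfect cube)

Minimal polynomial: x³ - 33


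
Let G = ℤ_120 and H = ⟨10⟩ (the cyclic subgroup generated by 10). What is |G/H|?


|⟨10⟩| = n / gcd(10, 120) = 120 / 10 = 12
H is normal (ℤ_120 is abelian).
|G/H| = |G| / |H| = 120 / 12 = 10

|G/H| = 10


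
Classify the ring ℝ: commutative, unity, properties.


ℝ is a field: commutative, has unity, every nonzero element is a unit (hence an integral domain)
Commutative: Yes
Integral domain: Yes
Has unity: Yes

ℝ: Commutative=Yes, Unity=Yes


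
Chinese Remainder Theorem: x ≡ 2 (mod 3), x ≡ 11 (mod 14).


m₁ = 3, m₂ = 14, gcd = 1, so CRT applies. M = m₁·m₂ = 42
Let M₁ = M/m₁ = 14, M₂ = M/m₂ = 3
Find y₁ ≡ M₁⁻¹ (mod m₁): 14⁻¹ ≡ 2 (mod 3)
Find y₂ ≡ M₂⁻¹ (mod m₂): 3⁻¹ ≡ 5 (mod 14)
x = a₁·M₁·y₁ + a₂·M₂·y₂ = 2·14·2 + 11·3·5 = 221
Reduce mod 42: x ≡ 11
Check: 11 mod 3 = 2 ✓, 11 mod 14 = 11 ✓

x ≡ 11 (mod 42)
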